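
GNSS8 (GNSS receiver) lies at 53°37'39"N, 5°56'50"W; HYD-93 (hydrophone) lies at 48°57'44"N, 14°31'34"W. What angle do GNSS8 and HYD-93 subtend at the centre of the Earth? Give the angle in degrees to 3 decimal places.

7.101°

GNSS8: φ = +53.62750°, λ = -5.94722°
HYD-93: φ = +48.96222°, λ = -14.52611°
Δφ = -4.6653°,  Δλ = -8.5789°
a = sin²(Δφ/2) + cos φ₁ cos φ₂ sin²(Δλ/2) = 0.003835
c = 2·arcsin(√a) = 0.123930 rad = 7.1007°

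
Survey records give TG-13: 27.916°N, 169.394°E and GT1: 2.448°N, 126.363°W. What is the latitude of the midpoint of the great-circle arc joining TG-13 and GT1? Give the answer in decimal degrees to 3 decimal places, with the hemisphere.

Bx = cos φ₂ cos Δλ = 0.434159,  By = cos φ₂ sin Δλ = 0.899823
φₘ = atan2(sin φ₁ + sin φ₂, √((cos φ₁ + Bx)² + By²)) = 17.75330°
λₘ = λ₁ + atan2(By, cos φ₁ + Bx) = -156.27974°

17.753°N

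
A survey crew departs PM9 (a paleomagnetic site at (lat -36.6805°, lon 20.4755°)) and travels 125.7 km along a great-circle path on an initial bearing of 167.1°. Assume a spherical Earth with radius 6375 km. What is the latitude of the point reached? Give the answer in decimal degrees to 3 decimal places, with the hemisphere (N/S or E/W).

37.781°S

δ = d/R = 125.7/6375 = 0.019718 rad
φ₂ = arcsin(sin φ₁ cos δ + cos φ₁ sin δ cos θ)
   = arcsin(-0.59735·0.99981 + 0.80198·0.01972·-0.97476) = -37.78130°
λ₂ = λ₁ + atan2(sin θ sin δ cos φ₁, cos δ − sin φ₁ sin φ₂) = 20.79460°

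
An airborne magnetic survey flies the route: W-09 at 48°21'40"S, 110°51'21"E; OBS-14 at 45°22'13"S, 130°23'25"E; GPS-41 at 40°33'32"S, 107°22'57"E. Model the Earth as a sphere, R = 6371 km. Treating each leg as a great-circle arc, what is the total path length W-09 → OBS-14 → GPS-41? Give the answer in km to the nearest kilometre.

3457 km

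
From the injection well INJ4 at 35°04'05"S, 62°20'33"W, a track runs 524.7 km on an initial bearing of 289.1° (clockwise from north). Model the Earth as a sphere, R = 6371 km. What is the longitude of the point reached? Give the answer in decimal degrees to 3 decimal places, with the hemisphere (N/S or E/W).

67.686°W

INJ4: φ = -35.06806°, λ = -62.34250°
δ = d/R = 524.7/6371 = 0.082358 rad
φ₂ = arcsin(sin φ₁ cos δ + cos φ₁ sin δ cos θ)
   = arcsin(-0.57455·0.99661 + 0.81847·0.08226·0.32722) = -33.40610°
λ₂ = λ₁ + atan2(sin θ sin δ cos φ₁, cos δ − sin φ₁ sin φ₂) = -67.68564°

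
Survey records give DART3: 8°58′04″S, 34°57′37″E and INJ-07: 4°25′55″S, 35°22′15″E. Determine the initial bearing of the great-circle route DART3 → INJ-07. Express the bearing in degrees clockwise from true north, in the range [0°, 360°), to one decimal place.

5.2°

DART3: φ = -8.96778°, λ = +34.96028°
INJ-07: φ = -4.43194°, λ = +35.37083°
Δλ = 0.4106°
y = sin Δλ · cos φ₂ = 0.007144
x = cos φ₁ sin φ₂ − sin φ₁ cos φ₂ cos Δλ = 0.079079
θ = atan2(y, x) = 5.1622° → 5.1622° (mod 360°)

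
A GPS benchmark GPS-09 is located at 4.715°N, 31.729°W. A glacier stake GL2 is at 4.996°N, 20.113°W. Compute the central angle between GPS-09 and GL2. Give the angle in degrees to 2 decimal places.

11.58°

Δφ = 0.2810°,  Δλ = 11.6160°
a = sin²(Δφ/2) + cos φ₁ cos φ₂ sin²(Δλ/2) = 0.010173
c = 2·arcsin(√a) = 0.202067 rad = 11.5776°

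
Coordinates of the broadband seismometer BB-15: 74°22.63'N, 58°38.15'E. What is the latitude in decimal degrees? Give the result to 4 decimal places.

74° + 22.63′/60 = 74 + 0.37717 = 74.3772°

74.3772°N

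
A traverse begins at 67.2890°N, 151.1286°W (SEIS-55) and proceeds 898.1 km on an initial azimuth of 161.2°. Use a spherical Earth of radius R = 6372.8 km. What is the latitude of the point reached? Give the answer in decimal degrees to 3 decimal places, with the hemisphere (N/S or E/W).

δ = d/R = 898.1/6372.8 = 0.140927 rad
φ₂ = arcsin(sin φ₁ cos δ + cos φ₁ sin δ cos θ)
   = arcsin(0.92246·0.99009 + 0.38608·0.14046·-0.94665) = 59.53990°
λ₂ = λ₁ + atan2(sin θ sin δ cos φ₁, cos δ − sin φ₁ sin φ₂) = -146.00569°

59.540°N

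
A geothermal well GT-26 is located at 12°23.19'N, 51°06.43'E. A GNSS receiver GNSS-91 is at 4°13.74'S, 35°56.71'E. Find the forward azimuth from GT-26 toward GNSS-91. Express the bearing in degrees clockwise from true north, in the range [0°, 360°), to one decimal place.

GT-26: φ = +12.38650°, λ = +51.10717°
GNSS-91: φ = -4.22900°, λ = +35.94517°
Δλ = -15.1620°
y = sin Δλ · cos φ₂ = -0.260837
x = cos φ₁ sin φ₂ − sin φ₁ cos φ₂ cos Δλ = -0.278501
θ = atan2(y, x) = -136.8758° → 223.1242° (mod 360°)

223.1°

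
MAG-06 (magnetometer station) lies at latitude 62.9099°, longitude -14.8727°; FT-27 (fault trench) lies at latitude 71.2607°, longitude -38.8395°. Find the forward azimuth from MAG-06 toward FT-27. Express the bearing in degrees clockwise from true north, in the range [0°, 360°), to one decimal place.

322.5°

Δλ = -23.9668°
y = sin Δλ · cos φ₂ = -0.130499
x = cos φ₁ sin φ₂ − sin φ₁ cos φ₂ cos Δλ = 0.169894
θ = atan2(y, x) = -37.5287° → 322.4713° (mod 360°)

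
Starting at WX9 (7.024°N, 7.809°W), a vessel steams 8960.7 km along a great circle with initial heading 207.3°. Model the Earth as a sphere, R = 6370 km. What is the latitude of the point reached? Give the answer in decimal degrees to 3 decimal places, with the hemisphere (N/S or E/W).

δ = d/R = 8960.7/6370 = 1.406703 rad
φ₂ = arcsin(sin φ₁ cos δ + cos φ₁ sin δ cos θ)
   = arcsin(0.12229·0.16336 + 0.99250·0.98657·-0.88862) = -58.22523°
λ₂ = λ₁ + atan2(sin θ sin δ cos φ₁, cos δ − sin φ₁ sin φ₂) = -67.04645°

58.225°S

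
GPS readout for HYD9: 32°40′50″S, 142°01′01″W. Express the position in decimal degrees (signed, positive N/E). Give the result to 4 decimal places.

lat: 32.6806° S → -32.6806°
lon: 142.0169° W → -142.0169°

-32.6806°, -142.0169°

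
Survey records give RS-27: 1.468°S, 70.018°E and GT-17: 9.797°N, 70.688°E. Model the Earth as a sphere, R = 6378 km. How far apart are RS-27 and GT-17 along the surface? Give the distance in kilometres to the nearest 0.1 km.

1256.2 km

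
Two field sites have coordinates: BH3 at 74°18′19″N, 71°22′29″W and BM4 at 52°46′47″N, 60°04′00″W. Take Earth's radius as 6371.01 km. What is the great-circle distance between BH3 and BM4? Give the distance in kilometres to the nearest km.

BH3: φ = +74.30528°, λ = -71.37472°
BM4: φ = +52.77972°, λ = -60.06667°
Δφ = -21.5256°,  Δλ = 11.3081°
a = sin²(Δφ/2) + cos φ₁ cos φ₂ sin²(Δλ/2) = 0.036461
c = 2·arcsin(√a) = 0.384256 rad = 22.0163°
d = R·c = 6371.01 × 0.384256 = 2448.1 km

2448 km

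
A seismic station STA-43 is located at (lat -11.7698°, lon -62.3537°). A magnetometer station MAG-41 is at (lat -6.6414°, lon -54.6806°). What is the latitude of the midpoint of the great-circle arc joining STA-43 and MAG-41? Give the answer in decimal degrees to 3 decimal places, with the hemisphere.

9.226°S

Bx = cos φ₂ cos Δλ = 0.984396,  By = cos φ₂ sin Δλ = 0.132625
φₘ = atan2(sin φ₁ + sin φ₂, √((cos φ₁ + Bx)² + By²)) = -9.22592°
λₘ = λ₁ + atan2(By, cos φ₁ + Bx) = -58.48926°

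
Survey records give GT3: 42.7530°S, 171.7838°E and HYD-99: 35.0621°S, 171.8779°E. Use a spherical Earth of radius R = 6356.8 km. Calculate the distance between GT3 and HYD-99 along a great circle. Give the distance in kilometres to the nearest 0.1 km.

Δφ = 7.6909°,  Δλ = 0.0941°
a = sin²(Δφ/2) + cos φ₁ cos φ₂ sin²(Δλ/2) = 0.004498
c = 2·arcsin(√a) = 0.134238 rad = 7.6912°
d = R·c = 6356.8 × 0.134238 = 853.3 km

853.3 km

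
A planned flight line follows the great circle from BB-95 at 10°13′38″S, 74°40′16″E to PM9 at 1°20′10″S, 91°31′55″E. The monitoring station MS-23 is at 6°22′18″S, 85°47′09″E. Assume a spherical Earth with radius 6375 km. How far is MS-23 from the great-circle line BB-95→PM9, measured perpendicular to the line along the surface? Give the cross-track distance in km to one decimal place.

188.5 km

BB-95: φ = -10.22722°, λ = +74.67111°
PM9: φ = -1.33611°, λ = +91.53194°
MS-23: φ = -6.37167°, λ = +85.78583°
δ₁₃ = central angle BB-95→MS-23 = 0.203368 rad  (haversine)
θ₁₃ = bearing BB-95→MS-23 = 71.546°,  θ₁₂ = bearing BB-95→PM9 = 63.129°
dₓₜ = R·arcsin(sin δ₁₃ · sin(θ₁₃ − θ₁₂)) = 6375·arcsin(0.20197·sin(8.417°)) = 188.501 km
|dₓₜ| = 188.501 km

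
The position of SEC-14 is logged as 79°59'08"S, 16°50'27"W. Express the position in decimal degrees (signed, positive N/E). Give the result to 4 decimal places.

-79.9856°, -16.8408°

lat: 79.9856° S → -79.9856°
lon: 16.8408° W → -16.8408°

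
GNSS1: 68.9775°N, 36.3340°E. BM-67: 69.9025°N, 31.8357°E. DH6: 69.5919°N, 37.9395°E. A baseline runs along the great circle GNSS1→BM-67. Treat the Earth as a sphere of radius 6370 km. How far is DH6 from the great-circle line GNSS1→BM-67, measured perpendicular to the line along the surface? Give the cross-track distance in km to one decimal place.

δ₁₃ = central angle GNSS1→DH6 = 0.014602 rad  (haversine)
θ₁₃ = bearing GNSS1→DH6 = 41.999°,  θ₁₂ = bearing GNSS1→BM-67 = 302.443°
dₓₜ = R·arcsin(sin δ₁₃ · sin(θ₁₃ − θ₁₂)) = 6370·arcsin(0.01460·sin(-260.444°)) = 91.722 km
|dₓₜ| = 91.722 km

91.7 km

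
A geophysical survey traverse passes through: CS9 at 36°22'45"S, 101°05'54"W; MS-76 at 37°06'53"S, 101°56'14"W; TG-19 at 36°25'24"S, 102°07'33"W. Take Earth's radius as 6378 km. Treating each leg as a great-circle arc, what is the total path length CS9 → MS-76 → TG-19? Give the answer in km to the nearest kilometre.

190 km

CS9: φ = -36.37917°, λ = -101.09833°
MS-76: φ = -37.11472°, λ = -101.93722°
TG-19: φ = -36.42333°, λ = -102.12583°
CS9→MS-76: c = 0.017391 rad, d = 110.92 km
MS-76→TG-19: c = 0.012352 rad, d = 78.78 km
Total = 110.92 + 78.78 = 189.70 km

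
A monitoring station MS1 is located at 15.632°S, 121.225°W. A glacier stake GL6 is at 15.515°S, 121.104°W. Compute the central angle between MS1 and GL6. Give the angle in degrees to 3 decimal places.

Δφ = 0.1170°,  Δλ = 0.1210°
a = sin²(Δφ/2) + cos φ₁ cos φ₂ sin²(Δλ/2) = 0.000002
c = 2·arcsin(√a) = 0.002882 rad = 0.1652°

0.165°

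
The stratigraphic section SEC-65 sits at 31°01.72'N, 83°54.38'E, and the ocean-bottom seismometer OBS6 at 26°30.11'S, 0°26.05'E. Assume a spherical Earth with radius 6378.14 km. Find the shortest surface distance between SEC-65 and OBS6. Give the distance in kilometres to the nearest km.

SEC-65: φ = +31.02867°, λ = +83.90633°
OBS6: φ = -26.50183°, λ = +0.43417°
Δφ = -57.5305°,  Δλ = -83.4722°
a = sin²(Δφ/2) + cos φ₁ cos φ₂ sin²(Δλ/2) = 0.571417
c = 2·arcsin(√a) = 1.714120 rad = 98.2118°
d = R·c = 6378.14 × 1.714120 = 10932.9 km

10933 km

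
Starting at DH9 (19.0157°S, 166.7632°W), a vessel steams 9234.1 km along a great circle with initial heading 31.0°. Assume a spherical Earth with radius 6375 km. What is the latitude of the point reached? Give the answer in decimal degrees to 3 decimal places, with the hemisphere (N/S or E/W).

δ = d/R = 9234.1/6375 = 1.448486 rad
φ₂ = arcsin(sin φ₁ cos δ + cos φ₁ sin δ cos θ)
   = arcsin(-0.32583·0.12201 + 0.94543·0.99253·0.85717) = 49.87003°
λ₂ = λ₁ + atan2(sin θ sin δ cos φ₁, cos δ − sin φ₁ sin φ₂) = -114.28430°

49.870°N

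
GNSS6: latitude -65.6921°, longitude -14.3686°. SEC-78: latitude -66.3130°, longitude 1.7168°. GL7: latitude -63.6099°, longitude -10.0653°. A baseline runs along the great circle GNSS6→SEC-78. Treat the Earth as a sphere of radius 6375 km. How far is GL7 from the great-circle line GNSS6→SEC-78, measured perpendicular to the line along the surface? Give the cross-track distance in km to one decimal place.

265.8 km

δ₁₃ = central angle GNSS6→GL7 = 0.048504 rad  (haversine)
θ₁₃ = bearing GNSS6→GL7 = 43.463°,  θ₁₂ = bearing GNSS6→SEC-78 = 102.742°
dₓₜ = R·arcsin(sin δ₁₃ · sin(θ₁₃ − θ₁₂)) = 6375·arcsin(0.04848·sin(-59.279°)) = -265.792 km
|dₓₜ| = 265.792 km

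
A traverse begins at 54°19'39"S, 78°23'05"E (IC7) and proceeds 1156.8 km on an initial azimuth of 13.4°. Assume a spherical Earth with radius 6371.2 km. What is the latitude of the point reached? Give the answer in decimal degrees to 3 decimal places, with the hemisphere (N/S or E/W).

IC7: φ = -54.32750°, λ = +78.38472°
δ = d/R = 1156.8/6371.2 = 0.181567 rad
φ₂ = arcsin(sin φ₁ cos δ + cos φ₁ sin δ cos θ)
   = arcsin(-0.81236·0.98356 + 0.58315·0.18057·0.97278) = -44.15296°
λ₂ = λ₁ + atan2(sin θ sin δ cos φ₁, cos δ − sin φ₁ sin φ₂) = 81.72838°

44.153°S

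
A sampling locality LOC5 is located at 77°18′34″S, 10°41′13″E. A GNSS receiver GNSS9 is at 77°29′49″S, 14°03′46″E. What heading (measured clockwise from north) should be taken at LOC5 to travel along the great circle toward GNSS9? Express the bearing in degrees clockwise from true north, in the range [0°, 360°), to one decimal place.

105.9°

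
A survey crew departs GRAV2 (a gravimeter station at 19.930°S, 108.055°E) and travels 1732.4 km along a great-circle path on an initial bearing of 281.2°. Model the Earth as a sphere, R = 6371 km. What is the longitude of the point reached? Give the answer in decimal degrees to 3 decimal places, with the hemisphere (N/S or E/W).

92.130°E

δ = d/R = 1732.4/6371 = 0.271920 rad
φ₂ = arcsin(sin φ₁ cos δ + cos φ₁ sin δ cos θ)
   = arcsin(-0.34087·0.96326 + 0.94011·0.26858·0.19423) = -16.21866°
λ₂ = λ₁ + atan2(sin θ sin δ cos φ₁, cos δ − sin φ₁ sin φ₂) = 92.12959°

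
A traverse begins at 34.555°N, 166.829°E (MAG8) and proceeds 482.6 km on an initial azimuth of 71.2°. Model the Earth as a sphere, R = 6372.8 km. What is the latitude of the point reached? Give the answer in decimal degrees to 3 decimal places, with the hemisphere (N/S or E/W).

δ = d/R = 482.6/6372.8 = 0.075728 rad
φ₂ = arcsin(sin φ₁ cos δ + cos φ₁ sin δ cos θ)
   = arcsin(0.56720·0.99713 + 0.82358·0.07566·0.32227) = 35.84903°
λ₂ = λ₁ + atan2(sin θ sin δ cos φ₁, cos δ − sin φ₁ sin φ₂) = 171.89813°

35.849°N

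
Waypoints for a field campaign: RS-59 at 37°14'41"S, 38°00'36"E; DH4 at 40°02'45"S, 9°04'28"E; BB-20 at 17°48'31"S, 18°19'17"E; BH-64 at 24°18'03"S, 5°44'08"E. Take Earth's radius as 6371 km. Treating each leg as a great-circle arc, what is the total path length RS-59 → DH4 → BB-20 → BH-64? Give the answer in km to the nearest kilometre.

6640 km

RS-59: φ = -37.24472°, λ = +38.01000°
DH4: φ = -40.04583°, λ = +9.07444°
BB-20: φ = -17.80861°, λ = +18.32139°
BH-64: φ = -24.30083°, λ = +5.73556°
RS-59→DH4: c = 0.395693 rad, d = 2520.96 km
DH4→BB-20: c = 0.412420 rad, d = 2627.53 km
BB-20→BH-64: c = 0.234045 rad, d = 1491.10 km
Total = 2520.96 + 2627.53 + 1491.10 = 6639.59 km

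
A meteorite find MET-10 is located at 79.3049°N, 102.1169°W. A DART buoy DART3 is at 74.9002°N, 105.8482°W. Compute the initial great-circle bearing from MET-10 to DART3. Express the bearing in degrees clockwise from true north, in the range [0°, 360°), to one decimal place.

192.5°

Δλ = -3.7313°
y = sin Δλ · cos φ₂ = -0.016953
x = cos φ₁ sin φ₂ − sin φ₁ cos φ₂ cos Δλ = -0.076258
θ = atan2(y, x) = -167.4666° → 192.5334° (mod 360°)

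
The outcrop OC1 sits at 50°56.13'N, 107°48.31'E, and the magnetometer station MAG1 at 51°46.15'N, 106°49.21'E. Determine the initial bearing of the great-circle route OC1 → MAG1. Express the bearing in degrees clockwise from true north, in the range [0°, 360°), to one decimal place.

324.0°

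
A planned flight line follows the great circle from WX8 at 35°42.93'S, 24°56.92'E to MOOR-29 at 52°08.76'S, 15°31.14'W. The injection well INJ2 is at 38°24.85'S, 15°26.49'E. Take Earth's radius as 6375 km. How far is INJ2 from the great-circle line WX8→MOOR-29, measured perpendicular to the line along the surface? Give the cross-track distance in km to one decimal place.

WX8: φ = -35.71550°, λ = +24.94867°
MOOR-29: φ = -52.14600°, λ = -15.51900°
INJ2: φ = -38.41417°, λ = +15.44150°
δ₁₃ = central angle WX8→INJ2 = 0.140450 rad  (haversine)
θ₁₃ = bearing WX8→INJ2 = 247.591°,  θ₁₂ = bearing WX8→MOOR-29 = 227.220°
dₓₜ = R·arcsin(sin δ₁₃ · sin(θ₁₃ − θ₁₂)) = 6375·arcsin(0.13999·sin(20.372°)) = 310.783 km
|dₓₜ| = 310.783 km

310.8 km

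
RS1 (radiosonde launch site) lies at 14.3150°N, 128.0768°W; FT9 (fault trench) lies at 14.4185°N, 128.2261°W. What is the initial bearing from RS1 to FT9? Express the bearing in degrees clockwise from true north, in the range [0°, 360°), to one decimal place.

Δλ = -0.1493°
y = sin Δλ · cos φ₂ = -0.002524
x = cos φ₁ sin φ₂ − sin φ₁ cos φ₂ cos Δλ = 0.001807
θ = atan2(y, x) = -54.3934° → 305.6066° (mod 360°)

305.6°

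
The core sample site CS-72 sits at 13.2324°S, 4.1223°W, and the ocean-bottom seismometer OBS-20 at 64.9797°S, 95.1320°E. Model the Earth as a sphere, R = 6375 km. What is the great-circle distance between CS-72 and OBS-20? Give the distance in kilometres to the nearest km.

Δφ = -51.7473°,  Δλ = 99.2543°
a = sin²(Δφ/2) + cos φ₁ cos φ₂ sin²(Δλ/2) = 0.429395
c = 2·arcsin(√a) = 1.429112 rad = 81.8821°
d = R·c = 6375 × 1.429112 = 9110.6 km

9111 km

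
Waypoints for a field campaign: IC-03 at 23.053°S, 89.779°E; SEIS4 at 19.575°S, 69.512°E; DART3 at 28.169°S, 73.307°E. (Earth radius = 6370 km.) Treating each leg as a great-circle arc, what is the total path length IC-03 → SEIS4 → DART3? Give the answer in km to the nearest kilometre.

IC-03→SEIS4: c = 0.334778 rad, d = 2132.53 km
SEIS4→DART3: c = 0.161727 rad, d = 1030.20 km
Total = 2132.53 + 1030.20 = 3162.73 km

3163 km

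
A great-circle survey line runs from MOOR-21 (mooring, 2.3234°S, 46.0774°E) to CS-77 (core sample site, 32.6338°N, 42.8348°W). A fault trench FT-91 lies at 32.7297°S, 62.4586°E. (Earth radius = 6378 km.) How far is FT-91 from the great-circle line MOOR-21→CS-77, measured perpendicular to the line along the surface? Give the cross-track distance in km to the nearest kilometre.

1939 km

δ₁₃ = central angle MOOR-21→FT-91 = 0.594662 rad  (haversine)
θ₁₃ = bearing MOOR-21→FT-91 = 154.945°,  θ₁₂ = bearing MOOR-21→CS-77 = 302.648°
dₓₜ = R·arcsin(sin δ₁₃ · sin(θ₁₃ − θ₁₂)) = 6378·arcsin(0.56023·sin(-147.703°)) = -1938.869 km
|dₓₜ| = 1938.869 km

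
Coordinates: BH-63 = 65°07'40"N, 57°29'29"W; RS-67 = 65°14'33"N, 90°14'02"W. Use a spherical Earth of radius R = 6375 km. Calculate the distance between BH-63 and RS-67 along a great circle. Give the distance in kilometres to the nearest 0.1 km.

BH-63: φ = +65.12778°, λ = -57.49139°
RS-67: φ = +65.24250°, λ = -90.23389°
Δφ = 0.1147°,  Δλ = -32.7425°
a = sin²(Δφ/2) + cos φ₁ cos φ₂ sin²(Δλ/2) = 0.013994
c = 2·arcsin(√a) = 0.237149 rad = 13.5877°
d = R·c = 6375 × 0.237149 = 1511.8 km

1511.8 km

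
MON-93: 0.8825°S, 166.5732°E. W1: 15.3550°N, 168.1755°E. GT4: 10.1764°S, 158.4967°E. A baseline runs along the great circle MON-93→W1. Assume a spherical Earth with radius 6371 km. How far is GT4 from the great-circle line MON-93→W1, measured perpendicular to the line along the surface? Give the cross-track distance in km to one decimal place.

780.0 km

δ₁₃ = central angle MON-93→GT4 = 0.214366 rad  (haversine)
θ₁₃ = bearing MON-93→GT4 = 220.546°,  θ₁₂ = bearing MON-93→W1 = 5.508°
dₓₜ = R·arcsin(sin δ₁₃ · sin(θ₁₃ − θ₁₂)) = 6371·arcsin(0.21273·sin(215.038°)) = -780.040 km
|dₓₜ| = 780.040 km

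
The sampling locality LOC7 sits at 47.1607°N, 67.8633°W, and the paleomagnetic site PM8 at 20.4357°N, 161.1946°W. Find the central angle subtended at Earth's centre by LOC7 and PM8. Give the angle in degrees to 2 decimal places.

77.35°

Δφ = -26.7250°,  Δλ = -93.3313°
a = sin²(Δφ/2) + cos φ₁ cos φ₂ sin²(Δλ/2) = 0.390501
c = 2·arcsin(√a) = 1.350008 rad = 77.3498°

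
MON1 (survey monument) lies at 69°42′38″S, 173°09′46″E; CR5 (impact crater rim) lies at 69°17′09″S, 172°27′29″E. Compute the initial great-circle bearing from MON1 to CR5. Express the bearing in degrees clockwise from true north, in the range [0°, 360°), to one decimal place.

329.5°

MON1: φ = -69.71056°, λ = +173.16278°
CR5: φ = -69.28583°, λ = +172.45806°
Δλ = -0.7047°
y = sin Δλ · cos φ₂ = -0.004350
x = cos φ₁ sin φ₂ − sin φ₁ cos φ₂ cos Δλ = 0.007388
θ = atan2(y, x) = -30.4927° → 329.5073° (mod 360°)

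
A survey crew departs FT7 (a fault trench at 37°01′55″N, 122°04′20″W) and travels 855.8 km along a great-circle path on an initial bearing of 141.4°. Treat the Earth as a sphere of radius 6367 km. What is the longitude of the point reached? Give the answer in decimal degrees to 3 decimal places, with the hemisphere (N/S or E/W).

116.482°W

FT7: φ = +37.03194°, λ = -122.07222°
δ = d/R = 855.8/6367 = 0.134412 rad
φ₂ = arcsin(sin φ₁ cos δ + cos φ₁ sin δ cos θ)
   = arcsin(0.60226·0.99098 + 0.79830·0.13401·-0.78152) = 30.87871°
λ₂ = λ₁ + atan2(sin θ sin δ cos φ₁, cos δ − sin φ₁ sin φ₂) = -116.48205°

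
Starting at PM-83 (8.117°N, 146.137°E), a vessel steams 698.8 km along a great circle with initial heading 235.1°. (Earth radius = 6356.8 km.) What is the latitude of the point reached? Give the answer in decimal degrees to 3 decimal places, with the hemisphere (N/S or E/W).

δ = d/R = 698.8/6356.8 = 0.109930 rad
φ₂ = arcsin(sin φ₁ cos δ + cos φ₁ sin δ cos θ)
   = arcsin(0.14119·0.99396 + 0.98998·0.10971·-0.57215) = 4.48525°
λ₂ = λ₁ + atan2(sin θ sin δ cos φ₁, cos δ − sin φ₁ sin φ₂) = 140.95879°

4.485°N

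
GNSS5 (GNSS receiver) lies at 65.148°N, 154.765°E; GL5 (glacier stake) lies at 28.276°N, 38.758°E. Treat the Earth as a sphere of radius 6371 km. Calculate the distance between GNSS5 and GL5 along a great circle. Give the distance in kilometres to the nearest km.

Δφ = -36.8720°,  Δλ = -116.0070°
a = sin²(Δφ/2) + cos φ₁ cos φ₂ sin²(Δλ/2) = 0.366221
c = 2·arcsin(√a) = 1.299939 rad = 74.4810°
d = R·c = 6371 × 1.299939 = 8281.9 km

8282 km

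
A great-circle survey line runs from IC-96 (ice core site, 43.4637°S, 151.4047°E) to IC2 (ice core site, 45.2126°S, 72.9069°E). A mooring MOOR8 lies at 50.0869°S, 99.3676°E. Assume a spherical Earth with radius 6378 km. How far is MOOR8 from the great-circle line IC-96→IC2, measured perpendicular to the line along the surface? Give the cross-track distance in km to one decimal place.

117.1 km

δ₁₃ = central angle IC-96→MOOR8 = 0.619614 rad  (haversine)
θ₁₃ = bearing IC-96→MOOR8 = 240.586°,  θ₁₂ = bearing IC-96→IC2 = 238.775°
dₓₜ = R·arcsin(sin δ₁₃ · sin(θ₁₃ − θ₁₂)) = 6378·arcsin(0.58072·sin(1.811°)) = 117.076 km
|dₓₜ| = 117.076 km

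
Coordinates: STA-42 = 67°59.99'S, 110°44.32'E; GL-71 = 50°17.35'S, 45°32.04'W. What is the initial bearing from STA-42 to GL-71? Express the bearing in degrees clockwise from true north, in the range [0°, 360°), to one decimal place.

197.2°

STA-42: φ = -67.99983°, λ = +110.73867°
GL-71: φ = -50.28917°, λ = -45.53400°
Δλ = -156.2727°
y = sin Δλ · cos φ₂ = -0.257089
x = cos φ₁ sin φ₂ − sin φ₁ cos φ₂ cos Δλ = -0.830494
θ = atan2(y, x) = -162.7995° → 197.2005° (mod 360°)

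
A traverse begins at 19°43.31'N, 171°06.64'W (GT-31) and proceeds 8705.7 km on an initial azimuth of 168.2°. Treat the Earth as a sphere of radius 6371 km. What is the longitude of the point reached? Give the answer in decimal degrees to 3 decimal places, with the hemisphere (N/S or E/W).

149.844°W

GT-31: φ = +19.72183°, λ = -171.11067°
δ = d/R = 8705.7/6371 = 1.366457 rad
φ₂ = arcsin(sin φ₁ cos δ + cos φ₁ sin δ cos θ)
   = arcsin(0.33745·0.20292 + 0.94134·0.97920·-0.97887) = -56.49135°
λ₂ = λ₁ + atan2(sin θ sin δ cos φ₁, cos δ − sin φ₁ sin φ₂) = -149.84363°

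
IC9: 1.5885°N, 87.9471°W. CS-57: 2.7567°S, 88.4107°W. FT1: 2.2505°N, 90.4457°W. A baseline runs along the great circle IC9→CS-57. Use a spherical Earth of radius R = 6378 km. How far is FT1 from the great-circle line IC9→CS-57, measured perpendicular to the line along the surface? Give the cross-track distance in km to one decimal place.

δ₁₃ = central angle IC9→FT1 = 0.045090 rad  (haversine)
θ₁₃ = bearing IC9→FT1 = 284.887°,  θ₁₂ = bearing IC9→CS-57 = 186.089°
dₓₜ = R·arcsin(sin δ₁₃ · sin(θ₁₃ − θ₁₂)) = 6378·arcsin(0.04507·sin(98.798°)) = 284.195 km
|dₓₜ| = 284.195 km

284.2 km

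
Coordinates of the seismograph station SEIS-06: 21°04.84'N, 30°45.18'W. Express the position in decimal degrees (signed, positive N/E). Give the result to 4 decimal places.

+21.0807°, -30.7530°

lat: 21.0807° N → +21.0807°
lon: 30.7530° W → -30.7530°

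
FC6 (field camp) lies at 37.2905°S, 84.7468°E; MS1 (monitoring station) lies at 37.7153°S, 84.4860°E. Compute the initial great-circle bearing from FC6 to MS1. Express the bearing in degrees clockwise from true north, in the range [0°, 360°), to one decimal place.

Δλ = -0.2608°
y = sin Δλ · cos φ₂ = -0.003601
x = cos φ₁ sin φ₂ − sin φ₁ cos φ₂ cos Δλ = -0.007419
θ = atan2(y, x) = -154.1109° → 205.8891° (mod 360°)

205.9°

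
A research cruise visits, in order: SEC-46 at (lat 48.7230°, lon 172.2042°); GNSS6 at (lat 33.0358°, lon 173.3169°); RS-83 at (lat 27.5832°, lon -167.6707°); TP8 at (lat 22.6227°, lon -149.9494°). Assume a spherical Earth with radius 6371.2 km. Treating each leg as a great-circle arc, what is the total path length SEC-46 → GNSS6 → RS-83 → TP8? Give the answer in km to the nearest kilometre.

SEC-46→GNSS6: c = 0.274179 rad, d = 1746.85 km
GNSS6→RS-83: c = 0.301337 rad, d = 1919.88 km
RS-83→TP8: c = 0.292825 rad, d = 1865.64 km
Total = 1746.85 + 1919.88 + 1865.64 = 5532.37 km

5532 km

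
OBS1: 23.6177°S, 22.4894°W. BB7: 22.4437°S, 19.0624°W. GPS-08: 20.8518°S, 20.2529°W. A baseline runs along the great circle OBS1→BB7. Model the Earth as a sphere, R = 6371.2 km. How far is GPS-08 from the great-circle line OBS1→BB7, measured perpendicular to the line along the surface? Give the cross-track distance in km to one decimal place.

209.2 km

δ₁₃ = central angle OBS1→GPS-08 = 0.060295 rad  (haversine)
θ₁₃ = bearing OBS1→GPS-08 = 37.243°,  θ₁₂ = bearing OBS1→BB7 = 70.259°
dₓₜ = R·arcsin(sin δ₁₃ · sin(θ₁₃ − θ₁₂)) = 6371.2·arcsin(0.06026·sin(-33.016°)) = -209.223 km
|dₓₜ| = 209.223 km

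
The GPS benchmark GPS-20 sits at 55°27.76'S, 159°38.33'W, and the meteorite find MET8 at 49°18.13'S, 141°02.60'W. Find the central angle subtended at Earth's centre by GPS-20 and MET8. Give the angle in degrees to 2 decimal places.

12.86°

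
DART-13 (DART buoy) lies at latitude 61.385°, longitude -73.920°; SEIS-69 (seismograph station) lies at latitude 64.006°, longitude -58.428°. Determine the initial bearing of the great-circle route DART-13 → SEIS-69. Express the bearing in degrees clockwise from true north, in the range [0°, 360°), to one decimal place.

Δλ = 15.4920°
y = sin Δλ · cos φ₂ = 0.117065
x = cos φ₁ sin φ₂ − sin φ₁ cos φ₂ cos Δλ = 0.059708
θ = atan2(y, x) = 62.9767° → 62.9767° (mod 360°)

63.0°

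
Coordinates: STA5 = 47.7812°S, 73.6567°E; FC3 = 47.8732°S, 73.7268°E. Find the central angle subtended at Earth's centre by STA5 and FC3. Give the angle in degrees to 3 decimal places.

0.103°

Δφ = -0.0920°,  Δλ = 0.0701°
a = sin²(Δφ/2) + cos φ₁ cos φ₂ sin²(Δλ/2) = 0.000001
c = 2·arcsin(√a) = 0.001804 rad = 0.1033°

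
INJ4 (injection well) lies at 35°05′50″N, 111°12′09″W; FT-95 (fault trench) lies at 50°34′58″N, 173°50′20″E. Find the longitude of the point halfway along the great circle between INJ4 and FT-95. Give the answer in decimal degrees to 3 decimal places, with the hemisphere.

143.160°W

INJ4: φ = +35.09722°, λ = -111.20250°
FT-95: φ = +50.58278°, λ = +173.83889°
Bx = cos φ₂ cos Δλ = 0.164783,  By = cos φ₂ sin Δλ = -0.613208
φₘ = atan2(sin φ₁ + sin φ₂, √((cos φ₁ + Bx)² + By²)) = 49.31199°
λₘ = λ₁ + atan2(By, cos φ₁ + Bx) = -143.15996°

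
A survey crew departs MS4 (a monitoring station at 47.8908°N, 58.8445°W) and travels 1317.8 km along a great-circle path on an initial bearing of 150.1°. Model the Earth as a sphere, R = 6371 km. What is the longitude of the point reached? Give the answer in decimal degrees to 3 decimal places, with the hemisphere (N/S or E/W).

δ = d/R = 1317.8/6371 = 0.206844 rad
φ₂ = arcsin(sin φ₁ cos δ + cos φ₁ sin δ cos θ)
   = arcsin(0.74187·0.97868 + 0.67055·0.20537·-0.86690) = 37.34934°
λ₂ = λ₁ + atan2(sin θ sin δ cos φ₁, cos δ − sin φ₁ sin φ₂) = -51.44530°

51.445°W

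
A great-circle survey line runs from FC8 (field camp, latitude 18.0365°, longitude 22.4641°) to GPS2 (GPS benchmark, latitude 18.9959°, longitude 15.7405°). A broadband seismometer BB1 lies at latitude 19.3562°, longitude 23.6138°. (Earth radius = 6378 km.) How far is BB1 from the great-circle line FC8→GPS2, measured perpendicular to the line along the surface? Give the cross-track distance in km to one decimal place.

δ₁₃ = central angle FC8→BB1 = 0.029863 rad  (haversine)
θ₁₃ = bearing FC8→BB1 = 39.347°,  θ₁₂ = bearing FC8→GPS2 = 279.617°
dₓₜ = R·arcsin(sin δ₁₃ · sin(θ₁₃ − θ₁₂)) = 6378·arcsin(0.02986·sin(-240.270°)) = 165.387 km
|dₓₜ| = 165.387 km

165.4 km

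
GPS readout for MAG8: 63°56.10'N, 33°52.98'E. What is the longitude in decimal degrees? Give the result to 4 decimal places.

33.8830°E

33° + 52.98′/60 = 33 + 0.88300 = 33.8830°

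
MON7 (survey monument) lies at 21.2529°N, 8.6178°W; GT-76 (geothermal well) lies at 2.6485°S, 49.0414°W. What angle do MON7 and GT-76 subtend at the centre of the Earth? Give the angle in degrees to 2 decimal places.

Δφ = -23.9014°,  Δλ = -40.4236°
a = sin²(Δφ/2) + cos φ₁ cos φ₂ sin²(Δλ/2) = 0.154005
c = 2·arcsin(√a) = 0.806556 rad = 46.2122°

46.21°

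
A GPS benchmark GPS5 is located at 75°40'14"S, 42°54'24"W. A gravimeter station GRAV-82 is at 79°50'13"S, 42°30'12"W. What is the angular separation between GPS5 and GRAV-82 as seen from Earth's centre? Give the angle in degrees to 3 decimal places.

GPS5: φ = -75.67056°, λ = -42.90667°
GRAV-82: φ = -79.83694°, λ = -42.50333°
Δφ = -4.1664°,  Δλ = 0.4033°
a = sin²(Δφ/2) + cos φ₁ cos φ₂ sin²(Δλ/2) = 0.001322
c = 2·arcsin(√a) = 0.072732 rad = 4.1672°

4.167°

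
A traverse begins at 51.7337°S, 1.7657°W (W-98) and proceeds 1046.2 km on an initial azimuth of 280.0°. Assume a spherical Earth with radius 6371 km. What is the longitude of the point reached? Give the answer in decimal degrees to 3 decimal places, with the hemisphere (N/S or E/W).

16.029°W

δ = d/R = 1046.2/6371 = 0.164213 rad
φ₂ = arcsin(sin φ₁ cos δ + cos φ₁ sin δ cos θ)
   = arcsin(-0.78514·0.98655 + 0.61932·0.16348·0.17365) = -49.20024°
λ₂ = λ₁ + atan2(sin θ sin δ cos φ₁, cos δ − sin φ₁ sin φ₂) = -16.02940°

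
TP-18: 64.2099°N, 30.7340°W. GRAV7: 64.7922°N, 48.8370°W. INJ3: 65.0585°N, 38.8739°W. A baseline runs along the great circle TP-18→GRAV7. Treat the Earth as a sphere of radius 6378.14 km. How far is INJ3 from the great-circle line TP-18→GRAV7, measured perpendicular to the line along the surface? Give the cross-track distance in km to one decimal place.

34.2 km

δ₁₃ = central angle TP-18→INJ3 = 0.062589 rad  (haversine)
θ₁₃ = bearing TP-18→INJ3 = 287.334°,  θ₁₂ = bearing TP-18→GRAV7 = 282.420°
dₓₜ = R·arcsin(sin δ₁₃ · sin(θ₁₃ − θ₁₂)) = 6378.14·arcsin(0.06255·sin(4.914°)) = 34.172 km
|dₓₜ| = 34.172 km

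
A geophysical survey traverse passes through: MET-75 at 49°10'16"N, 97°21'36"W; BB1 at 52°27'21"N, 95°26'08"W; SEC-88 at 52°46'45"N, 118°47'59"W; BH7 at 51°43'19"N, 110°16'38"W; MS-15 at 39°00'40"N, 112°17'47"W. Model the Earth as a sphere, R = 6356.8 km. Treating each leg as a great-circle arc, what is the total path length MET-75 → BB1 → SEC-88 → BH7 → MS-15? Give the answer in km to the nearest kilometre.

MET-75: φ = +49.17111°, λ = -97.36000°
BB1: φ = +52.45583°, λ = -95.43556°
SEC-88: φ = +52.77917°, λ = -118.79972°
BH7: φ = +51.72194°, λ = -110.27722°
MS-15: φ = +39.01111°, λ = -112.29639°
MET-75→BB1: c = 0.061125 rad, d = 388.56 km
BB1→SEC-88: c = 0.246552 rad, d = 1567.28 km
SEC-88→BH7: c = 0.092855 rad, d = 590.26 km
BH7→MS-15: c = 0.223200 rad, d = 1418.84 km
Total = 388.56 + 1567.28 + 590.26 + 1418.84 = 3964.94 km

3965 km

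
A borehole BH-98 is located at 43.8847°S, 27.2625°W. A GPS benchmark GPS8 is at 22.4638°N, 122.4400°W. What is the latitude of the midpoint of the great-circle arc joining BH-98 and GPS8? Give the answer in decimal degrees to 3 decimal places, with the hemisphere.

Bx = cos φ₂ cos Δλ = -0.083394,  By = cos φ₂ sin Δλ = -0.920351
φₘ = atan2(sin φ₁ + sin φ₂, √((cos φ₁ + Bx)² + By²)) = -15.53082°
λₘ = λ₁ + atan2(By, cos φ₁ + Bx) = -82.55993°

15.531°S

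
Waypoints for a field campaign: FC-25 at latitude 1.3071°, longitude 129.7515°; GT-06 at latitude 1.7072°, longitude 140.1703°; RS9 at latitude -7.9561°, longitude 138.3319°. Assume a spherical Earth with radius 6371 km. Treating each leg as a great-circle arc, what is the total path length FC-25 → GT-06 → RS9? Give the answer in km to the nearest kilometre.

2253 km

FC-25→GT-06: c = 0.181913 rad, d = 1158.97 km
GT-06→RS9: c = 0.171665 rad, d = 1093.68 km
Total = 1158.97 + 1093.68 = 2252.65 km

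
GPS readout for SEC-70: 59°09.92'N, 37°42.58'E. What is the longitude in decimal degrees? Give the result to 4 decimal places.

37.7097°E

37° + 42.58′/60 = 37 + 0.70967 = 37.7097°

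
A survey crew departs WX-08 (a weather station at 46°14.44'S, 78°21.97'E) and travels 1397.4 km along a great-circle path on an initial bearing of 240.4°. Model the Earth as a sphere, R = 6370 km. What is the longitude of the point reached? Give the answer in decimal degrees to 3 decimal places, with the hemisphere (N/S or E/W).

WX-08: φ = -46.24067°, λ = +78.36617°
δ = d/R = 1397.4/6370 = 0.219372 rad
φ₂ = arcsin(sin φ₁ cos δ + cos φ₁ sin δ cos θ)
   = arcsin(-0.72225·0.97603 + 0.69163·0.21762·-0.49394) = -51.19520°
λ₂ = λ₁ + atan2(sin θ sin δ cos φ₁, cos δ − sin φ₁ sin φ₂) = 60.79199°

60.792°E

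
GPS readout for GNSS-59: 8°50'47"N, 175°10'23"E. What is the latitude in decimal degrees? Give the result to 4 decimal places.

8.8464°N

8° + 50′/60 + 47″/3600 = 8 + 0.83333 + 0.01306 = 8.8464°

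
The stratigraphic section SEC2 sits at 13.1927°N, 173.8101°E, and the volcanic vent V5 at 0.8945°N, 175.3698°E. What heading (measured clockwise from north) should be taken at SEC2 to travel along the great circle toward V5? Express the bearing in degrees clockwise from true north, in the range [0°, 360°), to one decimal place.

172.7°

Δλ = 1.5597°
y = sin Δλ · cos φ₂ = 0.027215
x = cos φ₁ sin φ₂ − sin φ₁ cos φ₂ cos Δλ = -0.212915
θ = atan2(y, x) = 172.7158° → 172.7158° (mod 360°)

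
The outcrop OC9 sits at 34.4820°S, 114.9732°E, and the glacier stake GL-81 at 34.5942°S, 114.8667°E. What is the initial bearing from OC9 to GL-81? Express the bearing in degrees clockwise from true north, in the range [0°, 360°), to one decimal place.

Δλ = -0.1065°
y = sin Δλ · cos φ₂ = -0.001530
x = cos φ₁ sin φ₂ − sin φ₁ cos φ₂ cos Δλ = -0.001959
θ = atan2(y, x) = -142.0083° → 217.9917° (mod 360°)

218.0°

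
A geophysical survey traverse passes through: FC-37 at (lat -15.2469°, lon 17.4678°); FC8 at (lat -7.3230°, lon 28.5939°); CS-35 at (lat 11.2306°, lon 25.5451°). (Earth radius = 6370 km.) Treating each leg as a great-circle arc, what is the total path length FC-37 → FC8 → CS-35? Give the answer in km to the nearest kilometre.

3588 km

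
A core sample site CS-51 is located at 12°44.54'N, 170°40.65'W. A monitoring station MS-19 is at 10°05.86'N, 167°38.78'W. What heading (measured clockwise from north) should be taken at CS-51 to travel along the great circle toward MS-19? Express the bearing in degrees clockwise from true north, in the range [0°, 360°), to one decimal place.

CS-51: φ = +12.74233°, λ = -170.67750°
MS-19: φ = +10.09767°, λ = -167.64633°
Δλ = 3.0312°
y = sin Δλ · cos φ₂ = 0.052060
x = cos φ₁ sin φ₂ − sin φ₁ cos φ₂ cos Δλ = -0.045838
θ = atan2(y, x) = 131.3633° → 131.3633° (mod 360°)

131.4°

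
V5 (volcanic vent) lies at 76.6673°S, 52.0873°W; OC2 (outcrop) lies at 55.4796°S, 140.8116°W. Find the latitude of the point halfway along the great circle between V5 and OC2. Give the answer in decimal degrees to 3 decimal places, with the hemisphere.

Bx = cos φ₂ cos Δλ = 0.012617,  By = cos φ₂ sin Δλ = -0.566559
φₘ = atan2(sin φ₁ + sin φ₂, √((cos φ₁ + Bx)² + By²)) = -71.06237°
λₘ = λ₁ + atan2(By, cos φ₁ + Bx) = -118.85363°

71.062°S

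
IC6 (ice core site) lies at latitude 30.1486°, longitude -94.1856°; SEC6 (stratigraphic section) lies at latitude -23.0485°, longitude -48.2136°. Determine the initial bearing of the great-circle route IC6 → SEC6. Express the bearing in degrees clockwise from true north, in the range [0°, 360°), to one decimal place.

134.9°

Δλ = 45.9720°
y = sin Δλ · cos φ₂ = 0.661605
x = cos φ₁ sin φ₂ − sin φ₁ cos φ₂ cos Δλ = -0.659749
θ = atan2(y, x) = 134.9195° → 134.9195° (mod 360°)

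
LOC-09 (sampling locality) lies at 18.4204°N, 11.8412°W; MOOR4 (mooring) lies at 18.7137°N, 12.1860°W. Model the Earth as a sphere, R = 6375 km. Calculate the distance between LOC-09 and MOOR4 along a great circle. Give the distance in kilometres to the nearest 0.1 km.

Δφ = 0.2933°,  Δλ = -0.3448°
a = sin²(Δφ/2) + cos φ₁ cos φ₂ sin²(Δλ/2) = 0.000015
c = 2·arcsin(√a) = 0.007665 rad = 0.4392°
d = R·c = 6375 × 0.007665 = 48.9 km

48.9 km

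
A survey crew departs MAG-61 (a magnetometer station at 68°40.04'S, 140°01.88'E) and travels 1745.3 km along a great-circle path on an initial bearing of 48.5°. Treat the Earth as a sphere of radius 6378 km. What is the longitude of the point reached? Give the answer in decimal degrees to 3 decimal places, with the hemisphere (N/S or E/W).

161.409°E

MAG-61: φ = -68.66733°, λ = +140.03133°
δ = d/R = 1745.3/6378 = 0.273644 rad
φ₂ = arcsin(sin φ₁ cos δ + cos φ₁ sin δ cos θ)
   = arcsin(-0.93148·0.96279 + 0.36378·0.27024·0.66262) = -56.27215°
λ₂ = λ₁ + atan2(sin θ sin δ cos φ₁, cos δ − sin φ₁ sin φ₂) = 161.40933°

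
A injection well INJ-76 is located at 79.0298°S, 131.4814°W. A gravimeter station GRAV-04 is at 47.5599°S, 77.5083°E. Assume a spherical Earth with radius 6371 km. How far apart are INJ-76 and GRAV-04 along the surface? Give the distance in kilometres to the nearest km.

5810 km

Δφ = 31.4699°,  Δλ = -151.0103°
a = sin²(Δφ/2) + cos φ₁ cos φ₂ sin²(Δλ/2) = 0.193915
c = 2·arcsin(√a) = 0.911994 rad = 52.2534°
d = R·c = 6371 × 0.911994 = 5810.3 km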